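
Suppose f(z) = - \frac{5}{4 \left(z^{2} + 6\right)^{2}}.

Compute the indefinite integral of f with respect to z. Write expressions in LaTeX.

Recover f(z) by differentiating a candidate F(z); any mismatch rules it out.
Check: d/dz[\frac{- 5 \sqrt{6} z^{2} \operatorname{atan}{\left(\frac{\sqrt{6} z}{6} \right)} - 30 z - 30 \sqrt{6} \operatorname{atan}{\left(\frac{\sqrt{6} z}{6} \right)}}{288 z^{2} + 1728}] = - \frac{5}{4 z^{4} + 48 z^{2} + 144}, which equals f(z).

F(z) = \frac{- 5 \sqrt{6} z^{2} \operatorname{atan}{\left(\frac{\sqrt{6} z}{6} \right)} - 30 z - 30 \sqrt{6} \operatorname{atan}{\left(\frac{\sqrt{6} z}{6} \right)}}{288 z^{2} + 1728} + C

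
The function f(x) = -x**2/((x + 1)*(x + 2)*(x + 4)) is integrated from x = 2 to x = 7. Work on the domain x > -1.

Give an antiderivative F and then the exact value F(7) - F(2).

The denominator factors as (x + 1)*(x + 2)*(x + 4); partial fractions split f into directly integrable pieces: -8/(3*(x + 4)) + 2/(x + 2) - 1/(3*(x + 1)).
F(x) = -(log(x + 1) - 6*log(x + 2) + 8*log(x + 4))/3 is an antiderivative of f.
Check: d/dx[-(log(x + 1) - 6*log(x + 2) + 8*log(x + 4))/3] = -x**2/(x**3 + 7*x**2 + 14*x + 8), which equals f(x).
F(7) = -8*log(11)/3 - log(8)/3 + 2*log(9); F(2) = -8*log(6)/3 - log(3)/3 + 2*log(4).
Integral = F(7) - F(2) = -8*log(11)/3 - 2*log(4) - log(8)/3 + log(3)/3 + 2*log(9) + 8*log(6)/3.

Antiderivative: F(x) = -(log(x + 1) - 6*log(x + 2) + 8*log(x + 4))/3; value = -8*log(11)/3 - 2*log(4) - log(8)/3 + log(3)/3 + 2*log(9) + 8*log(6)/3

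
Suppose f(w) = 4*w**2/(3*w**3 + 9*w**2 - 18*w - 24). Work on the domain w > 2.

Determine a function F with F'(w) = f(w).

The denominator factors as 3*(w - 2)*(w + 1)*(w + 4); partial fractions split f into directly integrable pieces: 32/(27*(w + 4)) - 4/(27*(w + 1)) + 8/(27*(w - 2)).
Check: d/dw[8*log(w - 2)/27 - 4*log(w + 1)/27 + 32*log(w + 4)/27] = 4*w**2/(3*w**3 + 9*w**2 - 18*w - 24) = f(w).

An antiderivative is F(w) = 8*log(w - 2)/27 - 4*log(w + 1)/27 + 32*log(w + 4)/27.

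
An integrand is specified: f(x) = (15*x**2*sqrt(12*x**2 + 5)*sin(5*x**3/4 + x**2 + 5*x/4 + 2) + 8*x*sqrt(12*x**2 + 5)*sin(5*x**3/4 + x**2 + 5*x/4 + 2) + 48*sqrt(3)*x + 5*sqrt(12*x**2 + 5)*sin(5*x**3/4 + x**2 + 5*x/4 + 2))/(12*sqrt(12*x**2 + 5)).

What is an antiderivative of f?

Any candidate F(x) must reproduce f(x) exactly when differentiated.
Check: d/dx[sqrt(4*x**2 + 5/3) - cos(5*x**3/4 + x**2 + 5*x/4 + 2)/3] = (15*x**2*sqrt(12*x**2 + 5)*sin(5*x**3/4 + x**2 + 5*x/4 + 2) + 8*x*sqrt(12*x**2 + 5)*sin(5*x**3/4 + x**2 + 5*x/4 + 2) + 48*sqrt(3)*x + 5*sqrt(12*x**2 + 5)*sin(5*x**3/4 + x**2 + 5*x/4 + 2))/(12*sqrt(12*x**2 + 5)) = f(x).

An antiderivative is F(x) = sqrt(4*x**2 + 5/3) - cos(5*x**3/4 + x**2 + 5*x/4 + 2)/3.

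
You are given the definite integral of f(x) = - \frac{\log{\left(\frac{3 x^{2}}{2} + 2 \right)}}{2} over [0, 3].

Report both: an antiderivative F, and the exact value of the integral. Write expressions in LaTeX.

A candidate is checked by its d/dx: the result must match f(x).
F(x) = - \frac{x \log{\left(\frac{3 x^{2}}{2} + 2 \right)}}{2} + x - \frac{2 \sqrt{3} \operatorname{atan}{\left(\frac{\sqrt{3} x}{2} \right)}}{3} is an antiderivative of f.
Check: d/dx[- \frac{x \log{\left(\frac{3 x^{2}}{2} + 2 \right)}}{2} + x - \frac{2 \sqrt{3} \operatorname{atan}{\left(\frac{\sqrt{3} x}{2} \right)}}{3}] = - \frac{\log{\left(\frac{3 x^{2}}{2} + 2 \right)}}{2} = f(x).
F(3) = - \frac{3 \log{\left(\frac{31}{2} \right)}}{2} - \frac{2 \sqrt{3} \operatorname{atan}{\left(\frac{3 \sqrt{3}}{2} \right)}}{3} + 3; F(0) = 0.
Integral = F(3) - F(0) = - \frac{3 \log{\left(\frac{31}{2} \right)}}{2} - \frac{2 \sqrt{3} \operatorname{atan}{\left(\frac{3 \sqrt{3}}{2} \right)}}{3} + 3.

Antiderivative: F(x) = - \frac{x \log{\left(\frac{3 x^{2}}{2} + 2 \right)}}{2} + x - \frac{2 \sqrt{3} \operatorname{atan}{\left(\frac{\sqrt{3} x}{2} \right)}}{3}; value = - \frac{3 \log{\left(\frac{31}{2} \right)}}{2} - \frac{2 \sqrt{3} \operatorname{atan}{\left(\frac{3 \sqrt{3}}{2} \right)}}{3} + 3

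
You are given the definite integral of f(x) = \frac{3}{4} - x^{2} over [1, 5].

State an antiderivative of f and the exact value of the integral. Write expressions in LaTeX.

Antiderivative: F(x) = - \frac{x^{3}}{3} + \frac{3 x}{4}; value = - \frac{115}{3}

A candidate is checked by its d/dx: the result must match f(x).
F(x) = - \frac{x^{3}}{3} + \frac{3 x}{4} is an antiderivative of f.
Check: d/dx[- \frac{x^{3}}{3} + \frac{3 x}{4}] = \frac{3}{4} - x^{2} = f(x).
F(5) = - \frac{455}{12}; F(1) = \frac{5}{12}.
Integral = F(5) - F(1) = - \frac{115}{3}.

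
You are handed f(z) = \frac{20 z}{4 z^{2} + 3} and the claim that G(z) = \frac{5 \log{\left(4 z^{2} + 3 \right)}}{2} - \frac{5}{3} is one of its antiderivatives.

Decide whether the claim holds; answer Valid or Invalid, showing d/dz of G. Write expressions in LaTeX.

d/dz[G] = \frac{20 z}{4 z^{2} + 3}
This equals f(z) exactly, so the claim holds.

Valid: G'(z) = f(z).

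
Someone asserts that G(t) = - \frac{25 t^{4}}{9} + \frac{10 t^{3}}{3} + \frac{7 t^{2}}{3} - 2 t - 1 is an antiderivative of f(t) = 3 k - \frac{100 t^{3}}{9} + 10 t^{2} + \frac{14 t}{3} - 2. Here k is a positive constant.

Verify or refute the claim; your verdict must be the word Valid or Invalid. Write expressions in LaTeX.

Invalid: d/dt[G] - f = - 3 k, which is not 0.

d/dt[G] = - \frac{100 t^{3}}{9} + 10 t^{2} + \frac{14 t}{3} - 2
d/dt[G] - f(t) = - 3 k != 0.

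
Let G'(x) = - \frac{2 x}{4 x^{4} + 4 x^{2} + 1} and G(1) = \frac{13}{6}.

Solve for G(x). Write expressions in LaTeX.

G'(x) matches the chain-rule pattern g'(h)*h' with inner function h(x) = 4 x^{2} + 2; substituting u = h(x) collapses the integral.
A general antiderivative is \frac{1}{4 x^{2} + 2} + C.
The condition gives C = \frac{13}{6} - (\frac{1}{6}) = 2.
So G(x) = \frac{8 x^{2} + 5}{4 x^{2} + 2}.
Check: d/dx[\frac{8 x^{2} + 5}{4 x^{2} + 2}] = - \frac{2 x}{4 x^{4} + 4 x^{2} + 1} = G'(x).

G(x) = \frac{8 x^{2} + 5}{4 x^{2} + 2}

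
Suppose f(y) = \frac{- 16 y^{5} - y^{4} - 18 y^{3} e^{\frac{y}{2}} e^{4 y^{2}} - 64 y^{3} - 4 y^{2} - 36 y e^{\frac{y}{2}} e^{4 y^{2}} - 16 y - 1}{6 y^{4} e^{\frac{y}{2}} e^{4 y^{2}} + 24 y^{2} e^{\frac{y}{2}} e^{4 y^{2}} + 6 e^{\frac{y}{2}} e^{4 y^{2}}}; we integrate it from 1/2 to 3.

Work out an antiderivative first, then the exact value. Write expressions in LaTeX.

For F(y) to be correct the identity F'(y) - f(y) = 0 must hold.
F(y) = \frac{e^{- 4 y^{2} - \frac{y}{2}}}{3} - \frac{3 \log{\left(\frac{y^{4}}{2} + 2 y^{2} + \frac{1}{2} \right)}}{4} is an antiderivative of f.
Check: d/dy[\frac{e^{- 4 y^{2} - \frac{y}{2}}}{3} - \frac{3 \log{\left(\frac{y^{4}}{2} + 2 y^{2} + \frac{1}{2} \right)}}{4}] = \frac{- 16 y^{5} - y^{4} - 18 y^{3} e^{\frac{y}{2}} e^{4 y^{2}} - 64 y^{3} - 4 y^{2} - 36 y e^{\frac{y}{2}} e^{4 y^{2}} - 16 y - 1}{6 y^{4} e^{\frac{y}{2}} e^{4 y^{2}} + 24 y^{2} e^{\frac{y}{2}} e^{4 y^{2}} + 6 e^{\frac{y}{2}} e^{4 y^{2}}} = f(y).
F(3) = - \frac{3 \log{\left(59 \right)}}{4} + \frac{1}{3 e^{\frac{75}{2}}}; F(1/2) = - \frac{3 \log{\left(\frac{33}{32} \right)}}{4} + \frac{1}{3 e^{\frac{5}{4}}}.
Integral = F(3) - F(1/2) = - \frac{3 \log{\left(59 \right)}}{4} - \frac{1}{3 e^{\frac{5}{4}}} + \frac{1}{3 e^{\frac{75}{2}}} + \frac{3 \log{\left(\frac{33}{32} \right)}}{4}.

Antiderivative: F(y) = \frac{e^{- 4 y^{2} - \frac{y}{2}}}{3} - \frac{3 \log{\left(\frac{y^{4}}{2} + 2 y^{2} + \frac{1}{2} \right)}}{4}; value = - \frac{3 \log{\left(59 \right)}}{4} - \frac{1}{3 e^{\frac{5}{4}}} + \frac{1}{3 e^{\frac{75}{2}}} + \frac{3 \log{\left(\frac{33}{32} \right)}}{4}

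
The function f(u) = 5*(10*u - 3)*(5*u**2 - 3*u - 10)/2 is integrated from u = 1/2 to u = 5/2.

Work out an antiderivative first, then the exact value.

Antiderivative: F(u) = 5*(5*u**2 - 3*u - 10)**2/4; value = 105

f matches the chain-rule pattern g'(h)*h' with inner function h(u) = 5*u**2/2 - 3*u/2 - 5; substituting w = h(u) collapses the integral.
F(u) = 5*(5*u**2 - 3*u - 10)**2/4 is an antiderivative of f.
Check: d/du[5*(5*u**2 - 3*u - 10)**2/4] = 125*u**3 - 225*u**2/2 - 455*u/2 + 75, which equals f(u).
F(5/2) = 15125/64; F(1/2) = 8405/64.
Integral = F(5/2) - F(1/2) = 105.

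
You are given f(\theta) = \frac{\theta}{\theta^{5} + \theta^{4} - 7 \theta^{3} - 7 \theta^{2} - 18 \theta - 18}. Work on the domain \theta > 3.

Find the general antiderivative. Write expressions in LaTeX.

Factor the denominator (\left(\theta - 3\right) \left(\theta + 1\right) \left(\theta + 3\right) \left(\theta^{2} + 2\right)) and decompose: f = - \frac{\theta + 2}{33 \left(\theta^{2} + 2\right)} - \frac{1}{44 \left(\theta + 3\right)} + \frac{1}{24 \left(\theta + 1\right)} + \frac{1}{88 \left(\theta - 3\right)}; each piece integrates to a log, atan, or power term.
Check: d/d\theta[\frac{3 \log{\left(\theta - 3 \right)} + 11 \log{\left(\theta + 1 \right)} - 6 \log{\left(\theta + 3 \right)} - 4 \log{\left(\theta^{2} + 2 \right)} - 8 \sqrt{2} \operatorname{atan}{\left(\frac{\sqrt{2} \theta}{2} \right)}}{264}] = \frac{\theta}{\theta^{5} + \theta^{4} - 7 \theta^{3} - 7 \theta^{2} - 18 \theta - 18} = f(\theta).

F(\theta) = \frac{3 \log{\left(\theta - 3 \right)} + 11 \log{\left(\theta + 1 \right)} - 6 \log{\left(\theta + 3 \right)} - 4 \log{\left(\theta^{2} + 2 \right)} - 8 \sqrt{2} \operatorname{atan}{\left(\frac{\sqrt{2} \theta}{2} \right)}}{264} + C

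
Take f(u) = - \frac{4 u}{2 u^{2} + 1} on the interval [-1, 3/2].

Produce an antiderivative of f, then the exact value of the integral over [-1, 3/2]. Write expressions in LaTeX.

Antiderivative: F(u) = - \log{\left(2 u^{2} + 1 \right)}; value = - \log{\left(\frac{11}{2} \right)} + \log{\left(3 \right)}

The substitution w = 2 u^{2} + 1 works: f is exactly (dF/dw)*(dw/du) for that inner function.
F(u) = - \log{\left(2 u^{2} + 1 \right)} is an antiderivative of f.
Check: d/du[- \log{\left(2 u^{2} + 1 \right)}] = - \frac{4 u}{2 u^{2} + 1} = f(u).
F(3/2) = - \log{\left(\frac{11}{2} \right)}; F(-1) = - \log{\left(3 \right)}.
Integral = F(3/2) - F(-1) = - \log{\left(\frac{11}{2} \right)} + \log{\left(3 \right)}.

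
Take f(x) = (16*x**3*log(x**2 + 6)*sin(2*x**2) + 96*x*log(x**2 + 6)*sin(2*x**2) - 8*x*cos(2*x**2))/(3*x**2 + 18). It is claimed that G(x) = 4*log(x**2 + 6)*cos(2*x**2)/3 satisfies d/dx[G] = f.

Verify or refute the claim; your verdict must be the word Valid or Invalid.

Invalid: d/dx[G] - f = (-32*x**3*log(x**2 + 6)*sin(2*x**2) - 192*x*log(x**2 + 6)*sin(2*x**2) + 16*x*cos(2*x**2))/(3*x**2 + 18), which is not 0.

d/dx[G] = (-16*x**3*log(x**2 + 6)*sin(2*x**2) - 96*x*log(x**2 + 6)*sin(2*x**2) + 8*x*cos(2*x**2))/(3*x**2 + 18)
d/dx[G] - f(x) = (-32*x**3*log(x**2 + 6)*sin(2*x**2) - 192*x*log(x**2 + 6)*sin(2*x**2) + 16*x*cos(2*x**2))/(3*x**2 + 18) != 0.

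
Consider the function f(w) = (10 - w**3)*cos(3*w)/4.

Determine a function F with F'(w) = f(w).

An antiderivative is F(w) = -(9*w**3*sin(3*w) + 9*w**2*cos(3*w) - 6*w*sin(3*w) - 90*sin(3*w) - 2*cos(3*w))/108.

Any candidate F(w) must reproduce f(w) exactly when differentiated.
Check: d/dw[-(9*w**3*sin(3*w) + 9*w**2*cos(3*w) - 6*w*sin(3*w) - 90*sin(3*w) - 2*cos(3*w))/108] = -w**3*cos(3*w)/4 + 5*cos(3*w)/2, which equals f(w).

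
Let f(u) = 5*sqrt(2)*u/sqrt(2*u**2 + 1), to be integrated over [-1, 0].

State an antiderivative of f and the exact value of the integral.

f matches the chain-rule pattern g'(h)*h' with inner function h(u) = u**2 + 1/2; substituting w = h(u) collapses the integral.
F(u) = 5*sqrt(2)*sqrt(2*u**2 + 1)/2 is an antiderivative of f.
Check: d/du[5*sqrt(2)*sqrt(2*u**2 + 1)/2] = 5*sqrt(2)*u/sqrt(2*u**2 + 1) = f(u).
F(0) = 5*sqrt(2)/2; F(-1) = 5*sqrt(6)/2.
Integral = F(0) - F(-1) = -5*sqrt(6)/2 + 5*sqrt(2)/2.

Antiderivative: F(u) = 5*sqrt(2)*sqrt(2*u**2 + 1)/2; value = -5*sqrt(6)/2 + 5*sqrt(2)/2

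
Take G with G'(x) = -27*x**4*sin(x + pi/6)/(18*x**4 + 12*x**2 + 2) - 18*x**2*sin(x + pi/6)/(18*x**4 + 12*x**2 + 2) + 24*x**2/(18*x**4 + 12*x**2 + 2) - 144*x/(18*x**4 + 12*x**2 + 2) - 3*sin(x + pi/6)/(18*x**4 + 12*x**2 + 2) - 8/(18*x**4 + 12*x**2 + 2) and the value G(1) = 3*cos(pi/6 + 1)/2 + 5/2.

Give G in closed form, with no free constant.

The integrand splits into summands that can be handled one at a time.
A general antiderivative is (4 - 4*x/3)/(x**2 + 1/3) + 3*cos(x + pi/6)/2 + C.
The condition gives C = 3*cos(pi/6 + 1)/2 + 5/2 - (3*cos(pi/6 + 1)/2 + 2) = 1/2.
So G(x) = -4*x/(3*x**2 + 1) + 3*cos(x + pi/6)/2 + 1/2 + 4/(x**2 + 1/3).
Check: d/dx[-4*x/(3*x**2 + 1) + 3*cos(x + pi/6)/2 + 1/2 + 4/(x**2 + 1/3)] = (-27*x**4*sin(x + pi/6) - 18*x**2*sin(x + pi/6) + 24*x**2 - 144*x - 3*sin(x + pi/6) - 8)/(18*x**4 + 12*x**2 + 2), which equals G'(x).

G(x) = -4*x/(3*x**2 + 1) + 3*cos(x + pi/6)/2 + 1/2 + 4/(x**2 + 1/3)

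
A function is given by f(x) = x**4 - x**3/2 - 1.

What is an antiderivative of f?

An antiderivative is F(x) = x**5/5 - x**4/8 - x.

Integrate term by term and add the pieces.
Check: d/dx[x**5/5 - x**4/8 - x] = x**4 - x**3/2 - 1 = f(x).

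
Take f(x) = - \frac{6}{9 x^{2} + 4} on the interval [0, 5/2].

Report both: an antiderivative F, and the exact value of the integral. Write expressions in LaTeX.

Antiderivative: F(x) = - \operatorname{atan}{\left(\frac{3 x}{2} \right)}; value = - \operatorname{atan}{\left(\frac{15}{4} \right)}

Check any antiderivative F(x) by computing F'(x) and comparing it with f(x).
F(x) = - \operatorname{atan}{\left(\frac{3 x}{2} \right)} is an antiderivative of f.
Check: d/dx[- \operatorname{atan}{\left(\frac{3 x}{2} \right)}] = - \frac{6}{9 x^{2} + 4} = f(x).
F(5/2) = - \operatorname{atan}{\left(\frac{15}{4} \right)}; F(0) = 0.
Integral = F(5/2) - F(0) = - \operatorname{atan}{\left(\frac{15}{4} \right)}.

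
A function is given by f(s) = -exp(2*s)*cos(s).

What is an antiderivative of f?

For F(s) to be correct the identity F'(s) - f(s) = 0 must hold.
Check: d/ds[(-sin(s) - 2*cos(s))*exp(2*s)/5] = -exp(2*s)*cos(s) = f(s).

An antiderivative is F(s) = (-sin(s) - 2*cos(s))*exp(2*s)/5.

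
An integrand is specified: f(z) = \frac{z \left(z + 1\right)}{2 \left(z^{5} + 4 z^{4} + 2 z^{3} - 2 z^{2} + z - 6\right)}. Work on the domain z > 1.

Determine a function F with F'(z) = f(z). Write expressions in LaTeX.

An antiderivative is F(z) = \frac{\log{\left(z - 1 \right)}}{24} - \frac{\log{\left(z + 2 \right)}}{15} + \frac{3 \log{\left(z + 3 \right)}}{40} - \frac{\log{\left(z^{2} + 1 \right)}}{40} + \frac{\operatorname{atan}{\left(z \right)}}{20}.

Factor the denominator (2 \left(z - 1\right) \left(z + 2\right) \left(z + 3\right) \left(z^{2} + 1\right)) and decompose: f = - \frac{z - 1}{20 \left(z^{2} + 1\right)} + \frac{3}{40 \left(z + 3\right)} - \frac{1}{15 \left(z + 2\right)} + \frac{1}{24 \left(z - 1\right)}; each piece integrates to a log, atan, or power term.
Check: d/dz[\frac{\log{\left(z - 1 \right)}}{24} - \frac{\log{\left(z + 2 \right)}}{15} + \frac{3 \log{\left(z + 3 \right)}}{40} - \frac{\log{\left(z^{2} + 1 \right)}}{40} + \frac{\operatorname{atan}{\left(z \right)}}{20}] = \frac{z^{2} + z}{2 z^{5} + 8 z^{4} + 4 z^{3} - 4 z^{2} + 2 z - 12}, which equals f(z).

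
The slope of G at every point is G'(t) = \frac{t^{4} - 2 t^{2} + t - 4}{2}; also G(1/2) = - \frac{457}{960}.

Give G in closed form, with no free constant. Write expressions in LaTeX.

Differentiate the proposed G(t) back; it has to land on the given G'(t).
A general antiderivative is \frac{t^{5}}{10} - \frac{t^{3}}{3} + \frac{t^{2}}{4} - 2 t + C.
The condition gives C = - \frac{457}{960} - (- \frac{937}{960}) = \frac{1}{2}.
So G(t) = \frac{t^{5}}{10} - \frac{t^{3}}{3} + \frac{t^{2}}{4} - 2 t + \frac{1}{2}.
Check: d/dt[\frac{t^{5}}{10} - \frac{t^{3}}{3} + \frac{t^{2}}{4} - 2 t + \frac{1}{2}] = \frac{t^{4}}{2} - t^{2} + \frac{t}{2} - 2, which equals G'(t).

G(t) = \frac{t^{5}}{10} - \frac{t^{3}}{3} + \frac{t^{2}}{4} - 2 t + \frac{1}{2}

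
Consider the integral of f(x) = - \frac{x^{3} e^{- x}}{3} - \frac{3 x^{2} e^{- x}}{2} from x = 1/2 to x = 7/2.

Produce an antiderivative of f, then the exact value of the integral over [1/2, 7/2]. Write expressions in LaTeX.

Antiderivative: F(x) = \frac{\left(2 x^{3} + 15 x^{2} + 30 x + 30\right) e^{- x}}{6}; value = - \frac{49}{6 e^{\frac{1}{2}}} + \frac{809}{12 e^{\frac{7}{2}}}

f has the shape u'v + uv' for u = \frac{x^{3}}{3} + \frac{5 x^{2}}{2} + 5 x + 5 and v = e^{- x} — it is the derivative of the product u*v.
F(x) = \frac{\left(2 x^{3} + 15 x^{2} + 30 x + 30\right) e^{- x}}{6} is an antiderivative of f.
Check: d/dx[\frac{\left(2 x^{3} + 15 x^{2} + 30 x + 30\right) e^{- x}}{6}] = \frac{\left(- 2 x^{3} - 9 x^{2}\right) e^{- x}}{6}, which equals f(x).
F(7/2) = \frac{809}{12 e^{\frac{7}{2}}}; F(1/2) = \frac{49}{6 e^{\frac{1}{2}}}.
Integral = F(7/2) - F(1/2) = - \frac{49}{6 e^{\frac{1}{2}}} + \frac{809}{12 e^{\frac{7}{2}}}.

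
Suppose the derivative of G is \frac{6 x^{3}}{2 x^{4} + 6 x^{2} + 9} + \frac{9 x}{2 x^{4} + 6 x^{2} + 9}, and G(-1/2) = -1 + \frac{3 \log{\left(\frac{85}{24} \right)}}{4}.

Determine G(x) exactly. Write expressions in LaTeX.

G(x) = \frac{3 \log{\left(\frac{2 x^{4}}{3} + 2 x^{2} + 3 \right)}}{4} - 1

G'(x) matches the chain-rule pattern g'(h)*h' with inner function h(x) = \frac{2 x^{4}}{3} + 2 x^{2} + 3; substituting u = h(x) collapses the integral.
A general antiderivative is \frac{3 \log{\left(\frac{2 x^{4}}{3} + 2 x^{2} + 3 \right)}}{4} + C.
The condition gives C = -1 + \frac{3 \log{\left(\frac{85}{24} \right)}}{4} - (\frac{3 \log{\left(\frac{85}{24} \right)}}{4}) = -1.
So G(x) = \frac{3 \log{\left(\frac{2 x^{4}}{3} + 2 x^{2} + 3 \right)}}{4} - 1.
Check: d/dx[\frac{3 \log{\left(\frac{2 x^{4}}{3} + 2 x^{2} + 3 \right)}}{4} - 1] = \frac{6 x^{3} + 9 x}{2 x^{4} + 6 x^{2} + 9}, which equals G'(x).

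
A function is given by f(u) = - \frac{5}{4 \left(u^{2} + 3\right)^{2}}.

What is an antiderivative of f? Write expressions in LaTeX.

A candidate is checked by its d/du: the result must match f(u).
Check: d/du[\frac{5 \left(- 3 u - \sqrt{3} \left(u^{2} + 3\right) \operatorname{atan}{\left(\frac{\sqrt{3} u}{3} \right)}\right)}{72 \left(u^{2} + 3\right)}] = - \frac{5}{4 u^{4} + 24 u^{2} + 36}, which equals f(u).

An antiderivative is F(u) = \frac{5 \left(- 3 u - \sqrt{3} \left(u^{2} + 3\right) \operatorname{atan}{\left(\frac{\sqrt{3} u}{3} \right)}\right)}{72 \left(u^{2} + 3\right)}.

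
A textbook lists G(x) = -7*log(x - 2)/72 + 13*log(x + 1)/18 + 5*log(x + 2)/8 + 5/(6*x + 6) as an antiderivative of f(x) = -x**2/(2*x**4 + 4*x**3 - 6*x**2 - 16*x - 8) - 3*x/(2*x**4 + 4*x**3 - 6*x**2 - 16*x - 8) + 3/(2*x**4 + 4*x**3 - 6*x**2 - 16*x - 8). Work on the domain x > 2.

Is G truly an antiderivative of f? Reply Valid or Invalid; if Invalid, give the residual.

Invalid: d/dx[G] - f = 5/(4*x + 8), which is not 0.

d/dx[G] = (5*x**3 - 2*x**2 - 21*x - 4)/(4*x**4 + 8*x**3 - 12*x**2 - 32*x - 16)
d/dx[G] - f(x) = 5/(4*x + 8) != 0.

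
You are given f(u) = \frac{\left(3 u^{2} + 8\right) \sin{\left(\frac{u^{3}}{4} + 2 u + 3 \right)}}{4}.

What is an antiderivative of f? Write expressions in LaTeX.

An antiderivative is F(u) = - \cos{\left(\frac{u^{3}}{4} + 2 u + 3 \right)}.

f matches the chain-rule pattern g'(h)*h' with inner function h(u) = \frac{u^{3}}{4} + 2 u + 3; substituting w = h(u) collapses the integral.
Check: d/du[- \cos{\left(\frac{u^{3}}{4} + 2 u + 3 \right)}] = \frac{3 u^{2} \sin{\left(\frac{u^{3}}{4} + 2 u + 3 \right)}}{4} + 2 \sin{\left(\frac{u^{3}}{4} + 2 u + 3 \right)}, which equals f(u).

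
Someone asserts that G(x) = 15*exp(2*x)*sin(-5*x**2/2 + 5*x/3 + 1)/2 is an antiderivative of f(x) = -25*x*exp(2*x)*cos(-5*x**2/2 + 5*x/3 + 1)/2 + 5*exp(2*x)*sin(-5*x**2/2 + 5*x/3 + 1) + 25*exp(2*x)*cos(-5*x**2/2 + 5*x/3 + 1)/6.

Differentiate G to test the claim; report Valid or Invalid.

Invalid: d/dx[G] - f = -25*x*exp(2*x)*cos(-5*x**2/2 + 5*x/3 + 1) + 10*exp(2*x)*sin(-5*x**2/2 + 5*x/3 + 1) + 25*exp(2*x)*cos(-5*x**2/2 + 5*x/3 + 1)/3, which is not 0.

d/dx[G] = -75*x*exp(2*x)*cos(-5*x**2/2 + 5*x/3 + 1)/2 + 15*exp(2*x)*sin(-5*x**2/2 + 5*x/3 + 1) + 25*exp(2*x)*cos(-5*x**2/2 + 5*x/3 + 1)/2
d/dx[G] - f(x) = -25*x*exp(2*x)*cos(-5*x**2/2 + 5*x/3 + 1) + 10*exp(2*x)*sin(-5*x**2/2 + 5*x/3 + 1) + 25*exp(2*x)*cos(-5*x**2/2 + 5*x/3 + 1)/3 != 0.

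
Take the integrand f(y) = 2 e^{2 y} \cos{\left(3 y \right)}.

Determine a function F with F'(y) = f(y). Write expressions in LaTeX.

A candidate is checked by its d/dy: the result must match f(y).
Check: d/dy[\frac{2 \left(3 \sin{\left(3 y \right)} + 2 \cos{\left(3 y \right)}\right) e^{2 y}}{13}] = 2 e^{2 y} \cos{\left(3 y \right)} = f(y).

An antiderivative is F(y) = \frac{2 \left(3 \sin{\left(3 y \right)} + 2 \cos{\left(3 y \right)}\right) e^{2 y}}{13}.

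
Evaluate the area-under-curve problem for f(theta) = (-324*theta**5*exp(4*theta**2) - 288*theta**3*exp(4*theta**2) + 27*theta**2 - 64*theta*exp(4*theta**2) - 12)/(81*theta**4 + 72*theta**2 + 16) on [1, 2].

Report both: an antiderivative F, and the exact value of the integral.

Antiderivative: F(theta) = -theta/(3*theta**2 + 4/3) - exp(4*theta**2)/2; value = -exp(16)/2 + 21/260 + exp(4)/2

A first test for any F(theta): its theta-derivative must equal f(theta) identically.
F(theta) = -theta/(3*theta**2 + 4/3) - exp(4*theta**2)/2 is an antiderivative of f.
Check: d/dtheta[-theta/(3*theta**2 + 4/3) - exp(4*theta**2)/2] = (-324*theta**5*exp(4*theta**2) - 288*theta**3*exp(4*theta**2) + 27*theta**2 - 64*theta*exp(4*theta**2) - 12)/(81*theta**4 + 72*theta**2 + 16) = f(theta).
F(2) = -exp(16)/2 - 3/20; F(1) = -exp(4)/2 - 3/13.
Integral = F(2) - F(1) = -exp(16)/2 + 21/260 + exp(4)/2.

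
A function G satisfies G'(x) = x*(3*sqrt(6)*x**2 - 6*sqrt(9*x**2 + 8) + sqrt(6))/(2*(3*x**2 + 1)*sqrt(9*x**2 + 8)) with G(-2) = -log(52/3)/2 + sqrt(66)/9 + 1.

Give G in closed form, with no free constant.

Differentiate the proposed G(x) back; it has to land on the given G'(x).
A general antiderivative is sqrt(3*x**2/2 + 4/3)/3 - log(4*x**2 + 4/3)/2 + C.
The condition gives C = -log(52/3)/2 + sqrt(66)/9 + 1 - (-log(52/3)/2 + sqrt(66)/9) = 1.
So G(x) = sqrt(6)*sqrt(9*x**2 + 8)/18 - log(x**2 + 1/3)/2 - log(2) + 1.
Check: d/dx[sqrt(6)*sqrt(9*x**2 + 8)/18 - log(x**2 + 1/3)/2 - log(2) + 1] = (3*sqrt(6)*x**3 - 6*x*sqrt(9*x**2 + 8) + sqrt(6)*x)/(6*x**2*sqrt(9*x**2 + 8) + 2*sqrt(9*x**2 + 8)), which equals G'(x).

G(x) = sqrt(6)*sqrt(9*x**2 + 8)/18 - log(x**2 + 1/3)/2 - log(2) + 1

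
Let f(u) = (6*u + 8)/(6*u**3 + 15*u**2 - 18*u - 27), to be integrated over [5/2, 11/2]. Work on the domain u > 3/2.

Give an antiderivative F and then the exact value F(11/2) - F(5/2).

Antiderivative: F(u) = (34*log(u - 3/2) - 9*log(u + 1) - 25*log(u + 3))/135; value = -5*log(17/2)/27 - log(13/2)/15 + log(7/2)/15 + 5*log(11/2)/27 + 34*log(4)/135

The denominator factors as 3*(u + 1)*(u + 3)*(2*u - 3); partial fractions split f into directly integrable pieces: 68/(135*(2*u - 3)) - 5/(27*(u + 3)) - 1/(15*(u + 1)).
F(u) = (34*log(u - 3/2) - 9*log(u + 1) - 25*log(u + 3))/135 is an antiderivative of f.
Check: d/du[(34*log(u - 3/2) - 9*log(u + 1) - 25*log(u + 3))/135] = (6*u + 8)/(6*u**3 + 15*u**2 - 18*u - 27) = f(u).
F(11/2) = -5*log(17/2)/27 - log(13/2)/15 + 34*log(4)/135; F(5/2) = -5*log(11/2)/27 - log(7/2)/15.
Integral = F(11/2) - F(5/2) = -5*log(17/2)/27 - log(13/2)/15 + log(7/2)/15 + 5*log(11/2)/27 + 34*log(4)/135.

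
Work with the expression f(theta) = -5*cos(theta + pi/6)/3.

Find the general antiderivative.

Check any antiderivative F(theta) by computing F'(theta) and comparing it with f(theta).
Check: d/dtheta[-5*sin(theta + pi/6)/3] = -5*cos(theta + pi/6)/3 = f(theta).

F(theta) = -5*sin(theta + pi/6)/3 + C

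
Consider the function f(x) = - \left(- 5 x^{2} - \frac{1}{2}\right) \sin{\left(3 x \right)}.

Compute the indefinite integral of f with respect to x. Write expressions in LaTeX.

F(x) = - \frac{5 x^{2} \cos{\left(3 x \right)}}{3} + \frac{10 x \sin{\left(3 x \right)}}{9} + \frac{11 \cos{\left(3 x \right)}}{54} + C

Since d/dx undoes antidifferentiation here, F'(x) = f(x) is required of F(x).
Check: d/dx[- \frac{5 x^{2} \cos{\left(3 x \right)}}{3} + \frac{10 x \sin{\left(3 x \right)}}{9} + \frac{11 \cos{\left(3 x \right)}}{54}] = 5 x^{2} \sin{\left(3 x \right)} + \frac{\sin{\left(3 x \right)}}{2}, which equals f(x).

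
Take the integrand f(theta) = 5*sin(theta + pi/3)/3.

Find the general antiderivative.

For F(theta) to be correct the identity F'(theta) - f(theta) = 0 must hold.
Check: d/dtheta[-5*cos(theta + pi/3)/3] = 5*sin(theta + pi/3)/3 = f(theta).

F(theta) = -5*cos(theta + pi/3)/3 + C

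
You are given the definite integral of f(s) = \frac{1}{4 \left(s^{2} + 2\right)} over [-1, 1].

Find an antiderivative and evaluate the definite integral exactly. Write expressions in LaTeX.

Antiderivative: F(s) = \frac{\sqrt{2} \operatorname{atan}{\left(\frac{\sqrt{2} s}{2} \right)}}{8}; value = \frac{\sqrt{2} \operatorname{atan}{\left(\frac{\sqrt{2}}{2} \right)}}{4}

For F(s) to be correct the identity F'(s) - f(s) = 0 must hold.
F(s) = \frac{\sqrt{2} \operatorname{atan}{\left(\frac{\sqrt{2} s}{2} \right)}}{8} is an antiderivative of f.
Check: d/ds[\frac{\sqrt{2} \operatorname{atan}{\left(\frac{\sqrt{2} s}{2} \right)}}{8}] = \frac{1}{4 s^{2} + 8}, which equals f(s).
F(1) = \frac{\sqrt{2} \operatorname{atan}{\left(\frac{\sqrt{2}}{2} \right)}}{8}; F(-1) = - \frac{\sqrt{2} \operatorname{atan}{\left(\frac{\sqrt{2}}{2} \right)}}{8}.
Integral = F(1) - F(-1) = \frac{\sqrt{2} \operatorname{atan}{\left(\frac{\sqrt{2}}{2} \right)}}{4}.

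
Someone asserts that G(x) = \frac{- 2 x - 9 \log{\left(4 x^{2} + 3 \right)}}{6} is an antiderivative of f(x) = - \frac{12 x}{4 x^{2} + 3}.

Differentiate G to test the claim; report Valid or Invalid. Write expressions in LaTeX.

Invalid: d/dx[G] - f = - \frac{1}{3}, which is not 0.

d/dx[G] = \frac{- 4 x^{2} - 36 x - 3}{12 x^{2} + 9}
d/dx[G] - f(x) = - \frac{1}{3} != 0.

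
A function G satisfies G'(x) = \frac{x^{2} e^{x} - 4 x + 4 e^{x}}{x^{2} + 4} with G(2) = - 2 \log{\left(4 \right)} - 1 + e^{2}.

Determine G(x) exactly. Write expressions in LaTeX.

G(x) = e^{x} - 2 \log{\left(\frac{x^{2}}{2} + 2 \right)} - 1

Check a candidate G(x) by differentiating: d/dx[G] must match the given G'(x).
A general antiderivative is e^{x} - 2 \log{\left(\frac{x^{2}}{2} + 2 \right)} + C.
The condition gives C = - 2 \log{\left(4 \right)} - 1 + e^{2} - (- 2 \log{\left(4 \right)} + e^{2}) = -1.
So G(x) = e^{x} - 2 \log{\left(\frac{x^{2}}{2} + 2 \right)} - 1.
Check: d/dx[e^{x} - 2 \log{\left(\frac{x^{2}}{2} + 2 \right)} - 1] = \frac{x^{2} e^{x} - 4 x + 4 e^{x}}{x^{2} + 4} = G'(x).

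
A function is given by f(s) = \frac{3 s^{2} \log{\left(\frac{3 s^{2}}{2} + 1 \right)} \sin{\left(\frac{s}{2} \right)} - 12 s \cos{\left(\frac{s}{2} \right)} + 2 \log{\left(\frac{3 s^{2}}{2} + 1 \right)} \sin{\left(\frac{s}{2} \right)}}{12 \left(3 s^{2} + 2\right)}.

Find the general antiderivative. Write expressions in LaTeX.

f has the shape u'v + uv' for u = - \frac{\cos{\left(\frac{s}{2} \right)}}{6} and v = \log{\left(\frac{3 s^{2}}{2} + 1 \right)} — it is the derivative of the product u*v.
Check: d/ds[- \frac{\log{\left(\frac{3 s^{2}}{2} + 1 \right)} \cos{\left(\frac{s}{2} \right)}}{6}] = \frac{3 s^{2} \log{\left(\frac{3 s^{2}}{2} + 1 \right)} \sin{\left(\frac{s}{2} \right)} - 12 s \cos{\left(\frac{s}{2} \right)} + 2 \log{\left(\frac{3 s^{2}}{2} + 1 \right)} \sin{\left(\frac{s}{2} \right)}}{36 s^{2} + 24}, which equals f(s).

F(s) = - \frac{\log{\left(\frac{3 s^{2}}{2} + 1 \right)} \cos{\left(\frac{s}{2} \right)}}{6} + C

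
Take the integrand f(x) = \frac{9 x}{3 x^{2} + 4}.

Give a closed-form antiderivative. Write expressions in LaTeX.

The substitution u = x^{2} + \frac{4}{3} works: f is exactly (dF/du)*(du/dx) for that inner function.
Check: d/dx[\frac{3 \log{\left(x^{2} + \frac{4}{3} \right)}}{2}] = \frac{9 x}{3 x^{2} + 4} = f(x).

An antiderivative is F(x) = \frac{3 \log{\left(x^{2} + \frac{4}{3} \right)}}{2}.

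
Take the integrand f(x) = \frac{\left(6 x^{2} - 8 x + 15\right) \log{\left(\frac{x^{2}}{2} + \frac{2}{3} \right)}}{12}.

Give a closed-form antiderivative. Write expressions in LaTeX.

An antiderivative is F(x) = \frac{x^{3} \log{\left(\frac{x^{2}}{2} + \frac{2}{3} \right)}}{6} - \frac{x^{3}}{9} - \frac{x^{2} \log{\left(\frac{x^{2}}{2} + \frac{2}{3} \right)}}{3} + \frac{x^{2}}{3} + \frac{5 x \log{\left(\frac{x^{2}}{2} + \frac{2}{3} \right)}}{4} - \frac{37 x}{18} - \frac{4 \log{\left(x^{2} + \frac{4}{3} \right)}}{9} + \frac{37 \sqrt{3} \operatorname{atan}{\left(\frac{\sqrt{3} x}{2} \right)}}{27}.

Recover f(x) by differentiating a candidate F(x); any mismatch rules it out.
Check: d/dx[\frac{x^{3} \log{\left(\frac{x^{2}}{2} + \frac{2}{3} \right)}}{6} - \frac{x^{3}}{9} - \frac{x^{2} \log{\left(\frac{x^{2}}{2} + \frac{2}{3} \right)}}{3} + \frac{x^{2}}{3} + \frac{5 x \log{\left(\frac{x^{2}}{2} + \frac{2}{3} \right)}}{4} - \frac{37 x}{18} - \frac{4 \log{\left(x^{2} + \frac{4}{3} \right)}}{9} + \frac{37 \sqrt{3} \operatorname{atan}{\left(\frac{\sqrt{3} x}{2} \right)}}{27}] = \frac{x^{2} \log{\left(3 x^{2} + 4 \right)}}{2} - \frac{x^{2} \log{\left(6 \right)}}{2} - \frac{2 x \log{\left(3 x^{2} + 4 \right)}}{3} + \frac{2 x \log{\left(6 \right)}}{3} + \frac{5 \log{\left(3 x^{2} + 4 \right)}}{4} - \frac{5 \log{\left(6 \right)}}{4}, which equals f(x).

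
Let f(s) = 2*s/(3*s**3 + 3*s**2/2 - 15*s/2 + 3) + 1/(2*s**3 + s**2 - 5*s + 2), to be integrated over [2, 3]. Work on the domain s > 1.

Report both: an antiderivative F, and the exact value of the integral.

Antiderivative: F(s) = 7*log(s - 1)/9 - 2*log(s - 1/2)/3 - log(s + 2)/9; value = -2*log(5/2)/3 - log(5)/9 + log(4)/9 + 2*log(3/2)/3 + 7*log(2)/9

Factor the denominator (3*(s - 1)*(s + 2)*(2*s - 1)) and decompose: f = -4/(3*(2*s - 1)) - 1/(9*(s + 2)) + 7/(9*(s - 1)); each piece integrates to a log, atan, or power term.
F(s) = 7*log(s - 1)/9 - 2*log(s - 1/2)/3 - log(s + 2)/9 is an antiderivative of f.
Check: d/ds[7*log(s - 1)/9 - 2*log(s - 1/2)/3 - log(s + 2)/9] = (4*s + 3)/(6*s**3 + 3*s**2 - 15*s + 6), which equals f(s).
F(3) = -2*log(5/2)/3 - log(5)/9 + 7*log(2)/9; F(2) = -2*log(3/2)/3 - log(4)/9.
Integral = F(3) - F(2) = -2*log(5/2)/3 - log(5)/9 + log(4)/9 + 2*log(3/2)/3 + 7*log(2)/9.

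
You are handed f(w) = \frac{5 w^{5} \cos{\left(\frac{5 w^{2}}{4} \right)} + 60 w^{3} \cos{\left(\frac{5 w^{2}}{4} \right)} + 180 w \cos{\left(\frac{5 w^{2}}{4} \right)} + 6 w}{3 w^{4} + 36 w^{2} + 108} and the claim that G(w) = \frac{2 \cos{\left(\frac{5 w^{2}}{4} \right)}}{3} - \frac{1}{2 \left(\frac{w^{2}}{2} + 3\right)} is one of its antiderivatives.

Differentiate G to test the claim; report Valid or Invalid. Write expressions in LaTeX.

Invalid: d/dw[G] - f = - \frac{5 w \sin{\left(\frac{5 w^{2}}{4} \right)}}{3} - \frac{5 w \cos{\left(\frac{5 w^{2}}{4} \right)}}{3}, which is not 0.

d/dw[G] = \frac{- 5 w^{5} \sin{\left(\frac{5 w^{2}}{4} \right)} - 60 w^{3} \sin{\left(\frac{5 w^{2}}{4} \right)} - 180 w \sin{\left(\frac{5 w^{2}}{4} \right)} + 6 w}{3 w^{4} + 36 w^{2} + 108}
d/dw[G] - f(w) = - \frac{5 w \sin{\left(\frac{5 w^{2}}{4} \right)}}{3} - \frac{5 w \cos{\left(\frac{5 w^{2}}{4} \right)}}{3} != 0.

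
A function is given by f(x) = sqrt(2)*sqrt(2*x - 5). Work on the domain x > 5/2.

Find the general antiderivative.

An antiderivative F(x) passes only if d/dx[F] lands on f(x) exactly.
Check: d/dx[sqrt(2)*(2*x - 5)**(3/2)/3] = sqrt(2)*sqrt(2*x - 5) = f(x).

F(x) = sqrt(2)*(2*x - 5)**(3/2)/3 + C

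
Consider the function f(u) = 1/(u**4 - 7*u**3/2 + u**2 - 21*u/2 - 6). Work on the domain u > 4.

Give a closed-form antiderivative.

An antiderivative is F(u) = 2*log(u - 4)/171 - 8*log(u + 1/2)/117 + 7*log(u**2 + 3)/247 - 20*sqrt(3)*atan(sqrt(3)*u/3)/741.

Factor the denominator ((u - 4)*(2*u + 1)*(u**2 + 3)) and decompose: f = 2*(7*u - 10)/(247*(u**2 + 3)) - 16/(117*(2*u + 1)) + 2/(171*(u - 4)); each piece integrates to a log, atan, or power term.
Check: d/du[2*log(u - 4)/171 - 8*log(u + 1/2)/117 + 7*log(u**2 + 3)/247 - 20*sqrt(3)*atan(sqrt(3)*u/3)/741] = 2/(2*u**4 - 7*u**3 + 2*u**2 - 21*u - 12), which equals f(u).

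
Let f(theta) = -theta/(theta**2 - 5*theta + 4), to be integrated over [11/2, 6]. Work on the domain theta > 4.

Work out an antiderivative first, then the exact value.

The denominator factors as (theta - 4)*(theta - 1); partial fractions split f into directly integrable pieces: 1/(3*(theta - 1)) - 4/(3*(theta - 4)).
F(theta) = -4*log(theta - 4)/3 + log(theta - 1)/3 is an antiderivative of f.
Check: d/dtheta[-4*log(theta - 4)/3 + log(theta - 1)/3] = -theta/(theta**2 - 5*theta + 4) = f(theta).
F(6) = -4*log(2)/3 + log(5)/3; F(11/2) = -4*log(3/2)/3 + log(9/2)/3.
Integral = F(6) - F(11/2) = -4*log(2)/3 - log(9/2)/3 + log(5)/3 + 4*log(3/2)/3.

Antiderivative: F(theta) = -4*log(theta - 4)/3 + log(theta - 1)/3; value = -4*log(2)/3 - log(9/2)/3 + log(5)/3 + 4*log(3/2)/3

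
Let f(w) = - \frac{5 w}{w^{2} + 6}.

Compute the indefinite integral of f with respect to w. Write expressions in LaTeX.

F(w) = - \frac{5 \log{\left(w^{2} + 6 \right)}}{2} + C

The substitution u = w^{2} + 6 works: f is exactly (dF/du)*(du/dw) for that inner function.
Check: d/dw[- \frac{5 \log{\left(w^{2} + 6 \right)}}{2}] = - \frac{5 w}{w^{2} + 6} = f(w).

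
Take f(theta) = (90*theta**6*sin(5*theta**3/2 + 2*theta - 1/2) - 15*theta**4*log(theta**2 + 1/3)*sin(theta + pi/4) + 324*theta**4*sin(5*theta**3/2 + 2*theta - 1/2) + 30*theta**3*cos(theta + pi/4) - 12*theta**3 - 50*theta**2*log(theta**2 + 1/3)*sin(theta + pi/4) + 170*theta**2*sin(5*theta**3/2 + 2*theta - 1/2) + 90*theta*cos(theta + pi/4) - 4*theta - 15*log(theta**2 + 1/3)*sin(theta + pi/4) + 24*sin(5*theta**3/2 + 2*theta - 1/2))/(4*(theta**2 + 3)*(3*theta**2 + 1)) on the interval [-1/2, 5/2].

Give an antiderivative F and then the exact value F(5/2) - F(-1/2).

Whatever form F(theta) takes, F'(theta) = f(theta) is non-negotiable.
F(theta) = 5*log(theta**2 + 1/3)*cos(theta + pi/4)/4 - log(theta**2 + 3)/2 - cos(5*theta**3/2 + 2*theta - 1/2) is an antiderivative of f.
Check: d/dtheta[5*log(theta**2 + 1/3)*cos(theta + pi/4)/4 - log(theta**2 + 3)/2 - cos(5*theta**3/2 + 2*theta - 1/2)] = (90*theta**6*sin(5*theta**3/2 + 2*theta - 1/2) - 15*theta**4*log(theta**2 + 1/3)*sin(theta + pi/4) + 324*theta**4*sin(5*theta**3/2 + 2*theta - 1/2) + 30*theta**3*cos(theta + pi/4) - 12*theta**3 - 50*theta**2*log(theta**2 + 1/3)*sin(theta + pi/4) + 170*theta**2*sin(5*theta**3/2 + 2*theta - 1/2) + 90*theta*cos(theta + pi/4) - 4*theta - 15*log(theta**2 + 1/3)*sin(theta + pi/4) + 24*sin(5*theta**3/2 + 2*theta - 1/2))/(12*theta**4 + 40*theta**2 + 12), which equals f(theta).
F(5/2) = 5*log(79/12)*cos(pi/4 + 5/2)/4 - log(37/4)/2 - cos(697/16); F(-1/2) = 5*log(7/12)*sin(1/2 + pi/4)/4 - log(13/4)/2 - cos(29/16).
Integral = F(5/2) - F(-1/2) = 5*log(79/12)*cos(pi/4 + 5/2)/4 - log(37/4)/2 - cos(697/16) + cos(29/16) + log(13/4)/2 - 5*log(7/12)*sin(1/2 + pi/4)/4.

Antiderivative: F(theta) = 5*log(theta**2 + 1/3)*cos(theta + pi/4)/4 - log(theta**2 + 3)/2 - cos(5*theta**3/2 + 2*theta - 1/2); value = 5*log(79/12)*cos(pi/4 + 5/2)/4 - log(37/4)/2 - cos(697/16) + cos(29/16) + log(13/4)/2 - 5*log(7/12)*sin(1/2 + pi/4)/4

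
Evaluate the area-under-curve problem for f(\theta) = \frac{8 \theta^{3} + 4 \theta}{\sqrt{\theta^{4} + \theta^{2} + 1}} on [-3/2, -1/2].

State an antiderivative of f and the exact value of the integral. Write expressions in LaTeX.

Antiderivative: F(\theta) = 4 \sqrt{\theta^{4} + \theta^{2} + 1}; value = - \sqrt{133} + \sqrt{21}

The substitution u = \theta^{4} + \theta^{2} + 1 works: f is exactly (dF/du)*(du/d\theta) for that inner function.
F(\theta) = 4 \sqrt{\theta^{4} + \theta^{2} + 1} is an antiderivative of f.
Check: d/d\theta[4 \sqrt{\theta^{4} + \theta^{2} + 1}] = \frac{8 \theta^{3} + 4 \theta}{\sqrt{\theta^{4} + \theta^{2} + 1}} = f(\theta).
F(-1/2) = \sqrt{21}; F(-3/2) = \sqrt{133}.
Integral = F(-1/2) - F(-3/2) = - \sqrt{133} + \sqrt{21}.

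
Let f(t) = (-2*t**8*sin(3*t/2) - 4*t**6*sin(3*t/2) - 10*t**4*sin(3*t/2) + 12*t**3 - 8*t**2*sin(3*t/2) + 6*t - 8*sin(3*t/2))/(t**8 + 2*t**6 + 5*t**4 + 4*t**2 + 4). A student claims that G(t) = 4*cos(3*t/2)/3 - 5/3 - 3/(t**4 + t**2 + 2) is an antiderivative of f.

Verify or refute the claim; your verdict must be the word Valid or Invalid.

d/dt[G] = (-2*t**8*sin(3*t/2) - 4*t**6*sin(3*t/2) - 10*t**4*sin(3*t/2) + 12*t**3 - 8*t**2*sin(3*t/2) + 6*t - 8*sin(3*t/2))/(t**8 + 2*t**6 + 5*t**4 + 4*t**2 + 4)
This equals f(t) exactly, so the claim holds.

Valid - the claim checks out under differentiation.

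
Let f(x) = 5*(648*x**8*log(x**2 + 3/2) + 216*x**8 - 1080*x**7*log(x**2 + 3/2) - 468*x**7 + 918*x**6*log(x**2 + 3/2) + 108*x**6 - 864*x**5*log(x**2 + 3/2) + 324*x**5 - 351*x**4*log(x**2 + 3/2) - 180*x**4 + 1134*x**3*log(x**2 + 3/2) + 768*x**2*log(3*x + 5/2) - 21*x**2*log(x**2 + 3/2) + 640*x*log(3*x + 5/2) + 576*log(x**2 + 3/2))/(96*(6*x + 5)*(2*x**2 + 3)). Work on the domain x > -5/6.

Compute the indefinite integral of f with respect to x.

f has the shape u'v + uv' for u = -15*(-x**2/2 + x/2)**3/4 + 5*log(3*x + 5/2)/3 and v = log(x**2 + 3/2) — it is the derivative of the product u*v.
Check: d/dx[5*(-3*(-x**2/2 + x/2)**3 + 4*log(3*x + 5/2)/3)*log(x**2 + 3/2)/4] = (3240*x**8*log(x**2 + 3/2) + 1080*x**8 - 5400*x**7*log(x**2 + 3/2) - 2340*x**7 + 4590*x**6*log(x**2 + 3/2) + 540*x**6 - 4320*x**5*log(x**2 + 3/2) + 1620*x**5 - 1755*x**4*log(x**2 + 3/2) - 900*x**4 + 5670*x**3*log(x**2 + 3/2) + 3840*x**2*log(3*x + 5/2) - 105*x**2*log(x**2 + 3/2) + 3200*x*log(3*x + 5/2) + 2880*log(x**2 + 3/2))/(1152*x**3 + 960*x**2 + 1728*x + 1440), which equals f(x).

F(x) = 5*(-3*(-x**2/2 + x/2)**3 + 4*log(3*x + 5/2)/3)*log(x**2 + 3/2)/4 + C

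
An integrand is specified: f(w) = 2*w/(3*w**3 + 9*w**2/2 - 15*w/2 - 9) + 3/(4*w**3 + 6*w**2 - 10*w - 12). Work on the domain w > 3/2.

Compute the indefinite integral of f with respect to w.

The denominator factors as 6*(w + 1)*(w + 2)*(2*w - 3); partial fractions split f into directly integrable pieces: 2/(5*(2*w - 3)) - 1/(6*(w + 2)) - 1/(30*(w + 1)).
Check: d/dw[(6*log(w - 3/2) - log(w + 1) - 5*log(w + 2))/30] = (8*w + 9)/(12*w**3 + 18*w**2 - 30*w - 36), which equals f(w).

F(w) = (6*log(w - 3/2) - log(w + 1) - 5*log(w + 2))/30 + C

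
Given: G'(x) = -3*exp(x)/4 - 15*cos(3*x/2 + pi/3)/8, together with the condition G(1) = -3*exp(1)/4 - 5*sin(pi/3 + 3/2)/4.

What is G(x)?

G(x) = -3*exp(x)/4 - 5*sin(3*x/2 + pi/3)/4

The integrand splits into summands that can be handled one at a time.
A general antiderivative is -3*exp(x)/4 - 5*sin(3*x/2 + pi/3)/4 + C.
The condition gives C = -3*exp(1)/4 - 5*sin(pi/3 + 3/2)/4 - (-3*exp(1)/4 - 5*sin(pi/3 + 3/2)/4) = 0.
So G(x) = -3*exp(x)/4 - 5*sin(3*x/2 + pi/3)/4.
Check: d/dx[-3*exp(x)/4 - 5*sin(3*x/2 + pi/3)/4] = -3*exp(x)/4 - 15*cos(3*x/2 + pi/3)/8 = G'(x).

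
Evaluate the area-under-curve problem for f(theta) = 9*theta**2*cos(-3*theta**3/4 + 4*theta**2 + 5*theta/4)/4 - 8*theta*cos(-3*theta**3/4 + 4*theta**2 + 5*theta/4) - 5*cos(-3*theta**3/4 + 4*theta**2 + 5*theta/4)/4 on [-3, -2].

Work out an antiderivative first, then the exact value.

Antiderivative: F(theta) = -sin(-3*theta**3/4 + 4*theta**2 + 5*theta/4); value = -sin(39/2) + sin(105/2)

The substitution u = -3*theta**3/4 + 4*theta**2 + 5*theta/4 works: f is exactly (dF/du)*(du/dtheta) for that inner function.
F(theta) = -sin(-3*theta**3/4 + 4*theta**2 + 5*theta/4) is an antiderivative of f.
Check: d/dtheta[-sin(-3*theta**3/4 + 4*theta**2 + 5*theta/4)] = 9*theta**2*cos(-3*theta**3/4 + 4*theta**2 + 5*theta/4)/4 - 8*theta*cos(-3*theta**3/4 + 4*theta**2 + 5*theta/4) - 5*cos(-3*theta**3/4 + 4*theta**2 + 5*theta/4)/4 = f(theta).
F(-2) = -sin(39/2); F(-3) = -sin(105/2).
Integral = F(-2) - F(-3) = -sin(39/2) + sin(105/2).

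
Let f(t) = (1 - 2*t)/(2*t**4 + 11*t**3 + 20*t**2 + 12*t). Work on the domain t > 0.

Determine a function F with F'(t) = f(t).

Factor the denominator (t*(t + 2)**2*(2*t + 3)) and decompose: f = -32/(3*(2*t + 3)) + 21/(4*(t + 2)) + 5/(2*(t + 2)**2) + 1/(12*t); each piece integrates to a log, atan, or power term.
Check: d/dt[(t*log(t) - 64*t*log(t + 3/2) + 63*t*log(t + 2) + 2*log(t) - 128*log(t + 3/2) + 126*log(t + 2) - 30)/(12*t + 24)] = (1 - 2*t)/(2*t**4 + 11*t**3 + 20*t**2 + 12*t) = f(t).

An antiderivative is F(t) = (t*log(t) - 64*t*log(t + 3/2) + 63*t*log(t + 2) + 2*log(t) - 128*log(t + 3/2) + 126*log(t + 2) - 30)/(12*t + 24).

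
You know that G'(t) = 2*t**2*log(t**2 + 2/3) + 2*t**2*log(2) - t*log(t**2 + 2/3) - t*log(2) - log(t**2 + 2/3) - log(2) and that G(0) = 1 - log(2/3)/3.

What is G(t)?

G(t) = (-24*t**3 + 27*t**2 + 9*t*(4*t**2 - 3*t - 6)*log(2*t**2 + 4/3) + 156*t - 18*log(t**2 + 2/3) - 52*sqrt(6)*atan(sqrt(6)*t/2) + 54)/54

The integrand splits into summands that can be handled one at a time.
A general antiderivative is -4*t**3/9 + t**2/2 + 26*t/9 + (2*t**3/3 - t**2/2 - t)*log(2*t**2 + 4/3) - log(t**2 + 2/3)/3 - 26*sqrt(6)*atan(sqrt(6)*t/2)/27 + C.
The condition gives C = 1 - log(2/3)/3 - (-log(2/3)/3) = 1.
So G(t) = (-24*t**3 + 27*t**2 + 9*t*(4*t**2 - 3*t - 6)*log(2*t**2 + 4/3) + 156*t - 18*log(t**2 + 2/3) - 52*sqrt(6)*atan(sqrt(6)*t/2) + 54)/54.
Check: d/dt[(-24*t**3 + 27*t**2 + 9*t*(4*t**2 - 3*t - 6)*log(2*t**2 + 4/3) + 156*t - 18*log(t**2 + 2/3) - 52*sqrt(6)*atan(sqrt(6)*t/2) + 54)/54] = 2*t**2*log(t**2 + 2/3) + 2*t**2*log(2) - t*log(t**2 + 2/3) - t*log(2) - log(t**2 + 2/3) - log(2) = G'(t).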